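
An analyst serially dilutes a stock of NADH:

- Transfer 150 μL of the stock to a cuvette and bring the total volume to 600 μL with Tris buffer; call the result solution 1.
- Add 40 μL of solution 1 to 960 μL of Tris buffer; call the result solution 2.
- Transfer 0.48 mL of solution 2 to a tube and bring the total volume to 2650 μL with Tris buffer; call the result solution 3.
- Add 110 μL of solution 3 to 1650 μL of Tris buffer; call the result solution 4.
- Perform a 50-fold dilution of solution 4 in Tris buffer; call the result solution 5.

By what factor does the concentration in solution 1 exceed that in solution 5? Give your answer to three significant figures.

1.10 × 10^5

Step 1: 150 μL brought to 600 μL → factor 600/150 = 4
Step 2: 40 μL + 960 μL = 1000 μL total → factor 1000/40 = 25
Step 3: 0.48 mL brought to 2650 μL → factor 2.65/0.48 = 5.5208
Step 4: 110 μL + 1650 μL = 1760 μL total → factor 1760/110 = 16
Step 5: 50-fold → factor 50
Dilution factor to solution 1 = 4; to solution 5 = 4.4167 × 10^5
[solution 1]/[solution 5] = (factor to solution 5)/(factor to solution 1) = 4.4167 × 10^5/4 = 1.10 × 10^5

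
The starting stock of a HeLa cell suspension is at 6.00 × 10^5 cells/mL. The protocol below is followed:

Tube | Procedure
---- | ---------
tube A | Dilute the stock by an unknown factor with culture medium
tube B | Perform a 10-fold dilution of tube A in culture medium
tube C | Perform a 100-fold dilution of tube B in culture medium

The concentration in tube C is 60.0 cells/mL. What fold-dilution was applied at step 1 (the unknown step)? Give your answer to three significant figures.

10.0-fold

Step 1: unknown factor x
Step 2: 10-fold → factor 10
Step 3: 100-fold → factor 100
Product of known-step factors = 1000
Overall factor = 6.00 × 10^5 cells/mL / (60.0 cells/mL) = 10000
x = 10000 / 1000 = 10.0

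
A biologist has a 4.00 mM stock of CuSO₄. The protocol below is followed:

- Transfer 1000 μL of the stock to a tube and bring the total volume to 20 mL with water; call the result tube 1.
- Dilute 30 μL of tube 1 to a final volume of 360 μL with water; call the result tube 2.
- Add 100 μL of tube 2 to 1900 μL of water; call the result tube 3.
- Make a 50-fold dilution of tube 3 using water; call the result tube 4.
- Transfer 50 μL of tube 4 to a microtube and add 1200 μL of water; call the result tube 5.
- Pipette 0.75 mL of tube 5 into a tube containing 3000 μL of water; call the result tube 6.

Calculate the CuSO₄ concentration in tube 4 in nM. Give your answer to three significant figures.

16.7 nM

Step 1: 1000 μL brought to 20 mL → factor 20000/1000 = 20
Step 2: 30 μL brought to 360 μL → factor 360/30 = 12
Step 3: 100 μL + 1900 μL = 2000 μL total → factor 2000/100 = 20
Step 4: 50-fold → factor 50
Dilution factor through tube 4 = 20 × 12 × 20 × 50 = 2.4 × 10^5
[tube 4] = 4.00 mM / 2.4 × 10^5 = 1.667 × 10^-5 mM = 16.7 nM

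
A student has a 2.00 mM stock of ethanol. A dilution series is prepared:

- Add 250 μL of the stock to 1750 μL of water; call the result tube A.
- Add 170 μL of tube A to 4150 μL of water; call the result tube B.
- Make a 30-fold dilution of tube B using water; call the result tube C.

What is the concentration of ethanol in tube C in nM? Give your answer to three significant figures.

Step 1: 250 μL + 1750 μL = 2000 μL total → factor 2000/250 = 8
Step 2: 170 μL + 4150 μL = 4320 μL total → factor 4320/170 = 25.412
Step 3: 30-fold → factor 30
Overall dilution factor = 8 × 25.412 × 30 = 6098.8
Final = 2.00 mM / 6098.8 = 0.0003279 mM = 328 nM

328 nM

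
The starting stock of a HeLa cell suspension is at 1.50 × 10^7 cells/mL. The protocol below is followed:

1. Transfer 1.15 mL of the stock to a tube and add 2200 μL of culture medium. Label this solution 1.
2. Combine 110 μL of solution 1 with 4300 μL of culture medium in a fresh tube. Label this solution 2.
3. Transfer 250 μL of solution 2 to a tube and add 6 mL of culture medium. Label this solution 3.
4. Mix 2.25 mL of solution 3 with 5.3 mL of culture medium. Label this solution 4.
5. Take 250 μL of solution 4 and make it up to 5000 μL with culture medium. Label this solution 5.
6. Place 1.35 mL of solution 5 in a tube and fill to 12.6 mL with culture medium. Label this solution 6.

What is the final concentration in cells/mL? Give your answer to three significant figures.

8.20 cells/mL

Step 1: 1.15 mL + 2200 μL = 3.35 mL total → factor 3.35/1.15 = 2.913
Step 2: 110 μL + 4300 μL = 4410 μL total → factor 4410/110 = 40.091
Step 3: 250 μL + 6 mL = 6250 μL total → factor 6250/250 = 25
Step 4: 2.25 mL + 5.3 mL = 7.55 mL total → factor 7.55/2.25 = 3.3556
Step 5: 250 μL brought to 5000 μL → factor 5000/250 = 20
Step 6: 1.35 mL brought to 12.6 mL → factor 12.6/1.35 = 9.3333
Overall dilution factor = 2.913 × 40.091 × 25 × 3.3556 × 20 × 9.3333 = 1.8288 × 10^6
Final = 1.50 × 10^7 cells/mL / 1.8288 × 10^6 = 8.20 cells/mL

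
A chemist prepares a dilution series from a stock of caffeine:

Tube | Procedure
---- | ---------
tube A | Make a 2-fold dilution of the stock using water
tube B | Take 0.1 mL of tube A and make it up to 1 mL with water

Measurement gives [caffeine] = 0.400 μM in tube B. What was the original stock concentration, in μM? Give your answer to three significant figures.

8.00 μM

Step 1: 2-fold → factor 2
Step 2: 0.1 mL brought to 1 mL → factor 1/0.1 = 10
Overall dilution factor = 2 × 10 = 20
Stock = 0.400 μM × 20 = 8.00 μM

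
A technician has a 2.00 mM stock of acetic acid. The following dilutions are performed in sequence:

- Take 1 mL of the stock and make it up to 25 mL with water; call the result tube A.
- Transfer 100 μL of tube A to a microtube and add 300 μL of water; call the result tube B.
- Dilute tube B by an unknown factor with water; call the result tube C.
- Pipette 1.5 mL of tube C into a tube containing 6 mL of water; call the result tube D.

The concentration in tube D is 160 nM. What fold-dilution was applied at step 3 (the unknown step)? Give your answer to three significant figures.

Step 1: 1 mL brought to 25 mL → factor 25/1 = 25
Step 2: 100 μL + 300 μL = 400 μL total → factor 400/100 = 4
Step 3: unknown factor x
Step 4: 1.5 mL + 6 mL = 7.5 mL total → factor 7.5/1.5 = 5
Product of known-step factors = 500
Overall factor = 2.00 mM / (160 nM) = 12500
x = 12500 / 500 = 25.0

25.0-fold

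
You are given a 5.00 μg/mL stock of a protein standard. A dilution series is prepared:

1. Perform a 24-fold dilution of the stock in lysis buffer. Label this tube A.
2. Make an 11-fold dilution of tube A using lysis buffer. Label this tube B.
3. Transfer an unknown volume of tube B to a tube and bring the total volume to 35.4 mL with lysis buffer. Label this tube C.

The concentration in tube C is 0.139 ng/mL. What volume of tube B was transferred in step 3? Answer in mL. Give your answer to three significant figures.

0.260 mL

Step 1: 24-fold → factor 24
Step 2: 11-fold → factor 11
Step 3: v brought to 35.4 mL → factor = 35.4 mL/v
Product of known-step factors = 264
Overall factor = 5.00 μg/mL / (0.139 ng/mL) = 35971
Step-3 factor = 35971 / 264 = 136.25
v = 35.4 mL / 136.25 = 0.260 mL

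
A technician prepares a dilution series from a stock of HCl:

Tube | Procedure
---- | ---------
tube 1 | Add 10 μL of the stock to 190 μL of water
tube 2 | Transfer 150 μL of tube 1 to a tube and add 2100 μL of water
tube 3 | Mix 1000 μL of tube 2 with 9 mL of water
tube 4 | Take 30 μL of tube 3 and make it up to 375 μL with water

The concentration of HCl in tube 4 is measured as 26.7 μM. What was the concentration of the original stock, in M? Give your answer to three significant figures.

Step 1: 10 μL + 190 μL = 200 μL total → factor 200/10 = 20
Step 2: 150 μL + 2100 μL = 2250 μL total → factor 2250/150 = 15
Step 3: 1000 μL + 9 mL = 10000 μL total → factor 10000/1000 = 10
Step 4: 30 μL brought to 375 μL → factor 375/30 = 12.5
Overall dilution factor = 20 × 15 × 10 × 12.5 = 37500
Stock = 26.7 μM × 37500 = 1.001 × 10^6 μM = 1.00 M

1.00 M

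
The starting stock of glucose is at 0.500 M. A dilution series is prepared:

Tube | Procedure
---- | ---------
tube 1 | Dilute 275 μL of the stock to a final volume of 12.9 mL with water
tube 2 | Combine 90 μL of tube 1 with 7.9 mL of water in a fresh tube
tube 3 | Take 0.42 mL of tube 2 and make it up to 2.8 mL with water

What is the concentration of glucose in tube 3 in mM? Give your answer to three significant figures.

0.0180 mM

Step 1: 275 μL brought to 12.9 mL → factor 12900/275 = 46.909
Step 2: 90 μL + 7.9 mL = 7990 μL total → factor 7990/90 = 88.778
Step 3: 0.42 mL brought to 2.8 mL → factor 2.8/0.42 = 6.6667
Overall dilution factor = 46.909 × 88.778 × 6.6667 = 27763
Final = 0.500 M / 27763 = 1.801 × 10^-5 M = 0.0180 mM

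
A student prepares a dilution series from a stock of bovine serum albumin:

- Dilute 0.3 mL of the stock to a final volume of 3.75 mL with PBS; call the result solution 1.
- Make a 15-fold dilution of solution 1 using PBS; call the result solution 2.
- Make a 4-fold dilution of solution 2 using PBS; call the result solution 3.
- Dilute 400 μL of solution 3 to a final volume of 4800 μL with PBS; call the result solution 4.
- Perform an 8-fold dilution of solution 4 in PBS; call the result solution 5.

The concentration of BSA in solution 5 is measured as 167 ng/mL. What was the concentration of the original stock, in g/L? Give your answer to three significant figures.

Step 1: 0.3 mL brought to 3.75 mL → factor 3.75/0.3 = 12.5
Step 2: 15-fold → factor 15
Step 3: 4-fold → factor 4
Step 4: 400 μL brought to 4800 μL → factor 4800/400 = 12
Step 5: 8-fold → factor 8
Overall dilution factor = 12.5 × 15 × 4 × 12 × 8 = 72000
Stock = 167 ng/mL × 72000 = 1.202 × 10^7 ng/mL = 12.0 g/L

12.0 g/L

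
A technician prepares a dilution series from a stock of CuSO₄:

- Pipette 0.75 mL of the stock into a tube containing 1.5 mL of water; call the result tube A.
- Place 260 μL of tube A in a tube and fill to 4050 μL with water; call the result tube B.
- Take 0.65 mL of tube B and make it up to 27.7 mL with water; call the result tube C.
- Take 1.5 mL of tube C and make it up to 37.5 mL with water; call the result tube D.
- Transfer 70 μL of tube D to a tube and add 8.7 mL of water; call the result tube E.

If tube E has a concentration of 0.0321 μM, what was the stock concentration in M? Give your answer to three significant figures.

0.200 M

Step 1: 0.75 mL + 1.5 mL = 2.25 mL total → factor 2.25/0.75 = 3
Step 2: 260 μL brought to 4050 μL → factor 4050/260 = 15.577
Step 3: 0.65 mL brought to 27.7 mL → factor 27.7/0.65 = 42.615
Step 4: 1.5 mL brought to 37.5 mL → factor 37.5/1.5 = 25
Step 5: 70 μL + 8.7 mL = 8770 μL total → factor 8770/70 = 125.29
Overall dilution factor = 3 × 15.577 × 42.615 × 25 × 125.29 = 6.2375 × 10^6
Stock = 0.0321 μM × 6.2375 × 10^6 = 2.002 × 10^5 μM = 0.200 M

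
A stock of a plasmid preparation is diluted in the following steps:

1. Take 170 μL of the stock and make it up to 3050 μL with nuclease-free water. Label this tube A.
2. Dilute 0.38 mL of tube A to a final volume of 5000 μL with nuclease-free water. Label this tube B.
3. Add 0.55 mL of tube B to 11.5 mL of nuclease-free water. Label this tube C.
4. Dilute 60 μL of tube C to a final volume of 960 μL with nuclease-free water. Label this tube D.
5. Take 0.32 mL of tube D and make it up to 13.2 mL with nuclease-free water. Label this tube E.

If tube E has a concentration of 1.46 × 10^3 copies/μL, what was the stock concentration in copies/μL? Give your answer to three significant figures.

Step 1: 170 μL brought to 3050 μL → factor 3050/170 = 17.941
Step 2: 0.38 mL brought to 5000 μL → factor 5/0.38 = 13.158
Step 3: 0.55 mL + 11.5 mL = 12.05 mL total → factor 12.05/0.55 = 21.909
Step 4: 60 μL brought to 960 μL → factor 960/60 = 16
Step 5: 0.32 mL brought to 13.2 mL → factor 13.2/0.32 = 41.25
Overall dilution factor = 17.941 × 13.158 × 21.909 × 16 × 41.25 = 3.4135 × 10^6
Stock = 1.46 × 10^3 copies/μL × 3.4135 × 10^6 = 4.98 × 10^9 copies/μL

4.98 × 10^9 copies/μL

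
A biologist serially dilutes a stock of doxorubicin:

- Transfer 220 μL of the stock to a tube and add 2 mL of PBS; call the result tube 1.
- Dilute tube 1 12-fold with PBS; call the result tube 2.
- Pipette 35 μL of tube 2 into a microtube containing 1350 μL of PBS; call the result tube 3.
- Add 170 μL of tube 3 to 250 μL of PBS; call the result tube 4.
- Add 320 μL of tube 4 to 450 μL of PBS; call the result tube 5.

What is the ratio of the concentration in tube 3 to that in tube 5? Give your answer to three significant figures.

5.94

Step 1: 220 μL + 2 mL = 2220 μL total → factor 2220/220 = 10.091
Step 2: 12-fold → factor 12
Step 3: 35 μL + 1350 μL = 1385 μL total → factor 1385/35 = 39.571
Step 4: 170 μL + 250 μL = 420 μL total → factor 420/170 = 2.4706
Step 5: 320 μL + 450 μL = 770 μL total → factor 770/320 = 2.4062
Dilution factor to tube 3 = 4791.7; to tube 5 = 28486
[tube 3]/[tube 5] = (factor to tube 5)/(factor to tube 3) = 28486/4791.7 = 5.94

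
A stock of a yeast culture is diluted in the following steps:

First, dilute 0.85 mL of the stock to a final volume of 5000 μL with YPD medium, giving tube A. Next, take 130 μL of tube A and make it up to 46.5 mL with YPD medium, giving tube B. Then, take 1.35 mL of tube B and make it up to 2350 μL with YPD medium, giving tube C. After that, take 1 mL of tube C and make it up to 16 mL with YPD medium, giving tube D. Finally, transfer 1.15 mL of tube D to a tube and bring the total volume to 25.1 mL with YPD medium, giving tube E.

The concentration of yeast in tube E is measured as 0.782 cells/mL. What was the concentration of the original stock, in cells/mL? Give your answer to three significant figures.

1.00 × 10^6 cells/mL

Step 1: 0.85 mL brought to 5000 μL → factor 5/0.85 = 5.8824
Step 2: 130 μL brought to 46.5 mL → factor 46500/130 = 357.69
Step 3: 1.35 mL brought to 2350 μL → factor 2.35/1.35 = 1.7407
Step 4: 1 mL brought to 16 mL → factor 16/1 = 16
Step 5: 1.15 mL brought to 25.1 mL → factor 25.1/1.15 = 21.826
Overall dilution factor = 5.8824 × 357.69 × 1.7407 × 16 × 21.826 = 1.2791 × 10^6
Stock = 0.782 cells/mL × 1.2791 × 10^6 = 1.00 × 10^6 cells/mL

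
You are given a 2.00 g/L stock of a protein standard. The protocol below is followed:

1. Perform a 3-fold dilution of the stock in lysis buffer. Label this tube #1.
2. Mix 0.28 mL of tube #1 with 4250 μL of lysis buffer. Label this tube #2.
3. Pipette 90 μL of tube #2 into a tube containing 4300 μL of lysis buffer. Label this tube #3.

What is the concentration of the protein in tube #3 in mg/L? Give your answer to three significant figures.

Step 1: 3-fold → factor 3
Step 2: 0.28 mL + 4250 μL = 4.53 mL total → factor 4.53/0.28 = 16.179
Step 3: 90 μL + 4300 μL = 4390 μL total → factor 4390/90 = 48.778
Overall dilution factor = 3 × 16.179 × 48.778 = 2367.5
Final = 2.00 g/L / 2367.5 = 0.0008448 g/L = 0.845 mg/L

0.845 mg/L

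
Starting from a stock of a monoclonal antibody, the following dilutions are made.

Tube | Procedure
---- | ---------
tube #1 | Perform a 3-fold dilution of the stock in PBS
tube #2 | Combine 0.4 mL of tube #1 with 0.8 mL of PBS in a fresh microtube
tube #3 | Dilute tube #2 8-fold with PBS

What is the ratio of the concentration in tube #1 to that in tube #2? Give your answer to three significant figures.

3.00

Step 1: 3-fold → factor 3
Step 2: 0.4 mL + 0.8 mL = 1.2 mL total → factor 1.2/0.4 = 3
Dilution factor to tube #1 = 3; to tube #2 = 9
[tube #1]/[tube #2] = (factor to tube #2)/(factor to tube #1) = 9/3 = 3.00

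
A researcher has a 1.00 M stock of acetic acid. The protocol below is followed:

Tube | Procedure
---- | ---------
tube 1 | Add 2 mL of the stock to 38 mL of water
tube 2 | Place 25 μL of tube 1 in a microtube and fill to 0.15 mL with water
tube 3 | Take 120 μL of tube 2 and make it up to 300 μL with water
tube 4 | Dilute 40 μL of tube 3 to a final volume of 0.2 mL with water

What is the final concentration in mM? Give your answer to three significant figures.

0.667 mM

Step 1: 2 mL + 38 mL = 40 mL total → factor 40/2 = 20
Step 2: 25 μL brought to 0.15 mL → factor 150/25 = 6
Step 3: 120 μL brought to 300 μL → factor 300/120 = 2.5
Step 4: 40 μL brought to 0.2 mL → factor 200/40 = 5
Overall dilution factor = 20 × 6 × 2.5 × 5 = 1500
Final = 1.00 M / 1500 = 0.0006667 M = 0.667 mM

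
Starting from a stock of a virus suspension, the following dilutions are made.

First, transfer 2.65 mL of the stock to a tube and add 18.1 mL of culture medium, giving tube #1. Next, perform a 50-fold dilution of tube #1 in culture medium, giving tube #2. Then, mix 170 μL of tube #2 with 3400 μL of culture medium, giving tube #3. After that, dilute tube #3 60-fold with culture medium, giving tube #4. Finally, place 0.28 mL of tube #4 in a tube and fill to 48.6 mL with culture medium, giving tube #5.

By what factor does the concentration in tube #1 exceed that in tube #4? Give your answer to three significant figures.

6.30 × 10^4

Step 1: 2.65 mL + 18.1 mL = 20.75 mL total → factor 20.75/2.65 = 7.8302
Step 2: 50-fold → factor 50
Step 3: 170 μL + 3400 μL = 3570 μL total → factor 3570/170 = 21
Step 4: 60-fold → factor 60
Dilution factor to tube #1 = 7.8302; to tube #4 = 4.933 × 10^5
[tube #1]/[tube #4] = (factor to tube #4)/(factor to tube #1) = 4.933 × 10^5/7.8302 = 6.30 × 10^4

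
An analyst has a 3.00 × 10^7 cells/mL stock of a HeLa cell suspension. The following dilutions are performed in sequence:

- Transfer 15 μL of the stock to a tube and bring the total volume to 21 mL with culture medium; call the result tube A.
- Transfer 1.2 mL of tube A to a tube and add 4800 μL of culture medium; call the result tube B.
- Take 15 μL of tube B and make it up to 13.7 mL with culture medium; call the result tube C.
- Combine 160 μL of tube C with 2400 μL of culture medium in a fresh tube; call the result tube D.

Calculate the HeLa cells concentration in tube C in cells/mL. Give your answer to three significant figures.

Step 1: 15 μL brought to 21 mL → factor 21000/15 = 1400
Step 2: 1.2 mL + 4800 μL = 6 mL total → factor 6/1.2 = 5
Step 3: 15 μL brought to 13.7 mL → factor 13700/15 = 913.33
Dilution factor through tube C = 1400 × 5 × 913.33 = 6.3933 × 10^6
[tube C] = 3.00 × 10^7 cells/mL / 6.3933 × 10^6 = 4.69 cells/mL

4.69 cells/mL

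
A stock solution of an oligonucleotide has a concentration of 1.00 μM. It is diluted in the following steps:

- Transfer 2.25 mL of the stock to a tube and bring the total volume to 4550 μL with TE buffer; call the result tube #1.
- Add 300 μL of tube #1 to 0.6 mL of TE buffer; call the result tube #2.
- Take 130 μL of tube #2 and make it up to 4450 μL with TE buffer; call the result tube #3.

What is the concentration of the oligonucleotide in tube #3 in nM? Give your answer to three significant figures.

Step 1: 2.25 mL brought to 4550 μL → factor 4.55/2.25 = 2.0222
Step 2: 300 μL + 0.6 mL = 900 μL total → factor 900/300 = 3
Step 3: 130 μL brought to 4450 μL → factor 4450/130 = 34.231
Overall dilution factor = 2.0222 × 3 × 34.231 = 207.67
Final = 1.00 μM / 207.67 = 0.004815 μM = 4.82 nM

4.82 nM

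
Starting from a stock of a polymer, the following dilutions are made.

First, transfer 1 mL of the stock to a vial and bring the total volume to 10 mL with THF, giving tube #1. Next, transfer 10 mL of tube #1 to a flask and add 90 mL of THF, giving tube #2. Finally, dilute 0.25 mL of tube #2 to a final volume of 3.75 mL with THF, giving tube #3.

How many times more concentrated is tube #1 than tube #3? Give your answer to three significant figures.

150

Step 1: 1 mL brought to 10 mL → factor 10/1 = 10
Step 2: 10 mL + 90 mL = 100 mL total → factor 100/10 = 10
Step 3: 0.25 mL brought to 3.75 mL → factor 3.75/0.25 = 15
Dilution factor to tube #1 = 10; to tube #3 = 1500
[tube #1]/[tube #3] = (factor to tube #3)/(factor to tube #1) = 1500/10 = 150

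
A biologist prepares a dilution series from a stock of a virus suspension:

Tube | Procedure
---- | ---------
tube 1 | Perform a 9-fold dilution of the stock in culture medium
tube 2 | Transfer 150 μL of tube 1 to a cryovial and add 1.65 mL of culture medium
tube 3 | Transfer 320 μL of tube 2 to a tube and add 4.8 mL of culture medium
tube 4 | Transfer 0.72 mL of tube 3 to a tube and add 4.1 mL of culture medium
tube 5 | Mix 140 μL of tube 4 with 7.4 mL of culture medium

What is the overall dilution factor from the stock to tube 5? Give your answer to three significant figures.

6.23 × 10^5

Step 1: 9-fold → factor 9
Step 2: 150 μL + 1.65 mL = 1800 μL total → factor 1800/150 = 12
Step 3: 320 μL + 4.8 mL = 5120 μL total → factor 5120/320 = 16
Step 4: 0.72 mL + 4.1 mL = 4.82 mL total → factor 4.82/0.72 = 6.6944
Step 5: 140 μL + 7.4 mL = 7540 μL total → factor 7540/140 = 53.857
Overall dilution factor = 9 × 12 × 16 × 6.6944 × 53.857 = 6.2302 × 10^5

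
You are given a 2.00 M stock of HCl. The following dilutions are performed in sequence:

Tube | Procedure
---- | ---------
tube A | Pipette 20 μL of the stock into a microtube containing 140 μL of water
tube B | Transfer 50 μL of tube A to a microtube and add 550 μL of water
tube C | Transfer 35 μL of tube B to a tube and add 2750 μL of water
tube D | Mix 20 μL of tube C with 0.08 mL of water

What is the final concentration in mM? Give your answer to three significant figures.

0.0524 mM

Step 1: 20 μL + 140 μL = 160 μL total → factor 160/20 = 8
Step 2: 50 μL + 550 μL = 600 μL total → factor 600/50 = 12
Step 3: 35 μL + 2750 μL = 2785 μL total → factor 2785/35 = 79.571
Step 4: 20 μL + 0.08 mL = 100 μL total → factor 100/20 = 5
Overall dilution factor = 8 × 12 × 79.571 × 5 = 38194
Final = 2.00 M / 38194 = 5.236 × 10^-5 M = 0.0524 mM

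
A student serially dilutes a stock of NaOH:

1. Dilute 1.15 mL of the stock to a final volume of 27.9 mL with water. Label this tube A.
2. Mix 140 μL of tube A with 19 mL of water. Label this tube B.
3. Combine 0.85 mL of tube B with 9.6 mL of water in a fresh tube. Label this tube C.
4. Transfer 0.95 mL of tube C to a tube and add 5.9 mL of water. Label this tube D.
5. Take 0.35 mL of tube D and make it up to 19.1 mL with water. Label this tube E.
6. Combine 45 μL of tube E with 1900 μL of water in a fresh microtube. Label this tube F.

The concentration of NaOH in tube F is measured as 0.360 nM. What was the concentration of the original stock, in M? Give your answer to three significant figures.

Step 1: 1.15 mL brought to 27.9 mL → factor 27.9/1.15 = 24.261
Step 2: 140 μL + 19 mL = 19140 μL total → factor 19140/140 = 136.71
Step 3: 0.85 mL + 9.6 mL = 10.45 mL total → factor 10.45/0.85 = 12.294
Step 4: 0.95 mL + 5.9 mL = 6.85 mL total → factor 6.85/0.95 = 7.2105
Step 5: 0.35 mL brought to 19.1 mL → factor 19.1/0.35 = 54.571
Step 6: 45 μL + 1900 μL = 1945 μL total → factor 1945/45 = 43.222
Overall dilution factor = 24.261 × 136.71 × 12.294 × 7.2105 × 54.571 × 43.222 = 6.9352 × 10^8
Stock = 0.360 nM × 6.9352 × 10^8 = 2.497 × 10^8 nM = 0.250 M

0.250 M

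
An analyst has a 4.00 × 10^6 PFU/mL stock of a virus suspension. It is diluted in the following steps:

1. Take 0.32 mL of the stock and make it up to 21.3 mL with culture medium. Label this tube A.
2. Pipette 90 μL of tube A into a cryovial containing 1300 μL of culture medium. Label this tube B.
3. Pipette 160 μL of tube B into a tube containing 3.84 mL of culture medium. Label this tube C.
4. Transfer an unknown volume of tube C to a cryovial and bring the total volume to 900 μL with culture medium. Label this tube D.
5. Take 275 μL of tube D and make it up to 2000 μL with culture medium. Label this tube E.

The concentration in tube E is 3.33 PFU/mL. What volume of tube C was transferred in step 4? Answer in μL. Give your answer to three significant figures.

140 μL

Step 1: 0.32 mL brought to 21.3 mL → factor 21.3/0.32 = 66.562
Step 2: 90 μL + 1300 μL = 1390 μL total → factor 1390/90 = 15.444
Step 3: 160 μL + 3.84 mL = 4000 μL total → factor 4000/160 = 25
Step 4: v brought to 900 μL → factor = 900 μL/v
Step 5: 275 μL brought to 2000 μL → factor 2000/275 = 7.2727
Product of known-step factors = 1.8691 × 10^5
Overall factor = 4.00 × 10^6 PFU/mL / (3.33 PFU/mL) = 1.2012 × 10^6
Step-4 factor = 1.2012 × 10^6 / 1.8691 × 10^5 = 6.4265
v = 900 μL / 6.4265 = 140 μL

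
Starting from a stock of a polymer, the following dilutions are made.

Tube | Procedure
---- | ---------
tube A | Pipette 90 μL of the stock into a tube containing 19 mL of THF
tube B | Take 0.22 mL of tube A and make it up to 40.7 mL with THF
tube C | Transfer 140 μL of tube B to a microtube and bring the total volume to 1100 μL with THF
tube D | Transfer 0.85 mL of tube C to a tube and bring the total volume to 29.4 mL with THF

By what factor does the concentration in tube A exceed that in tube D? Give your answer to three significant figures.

5.03 × 10^4

Step 1: 90 μL + 19 mL = 19090 μL total → factor 19090/90 = 212.11
Step 2: 0.22 mL brought to 40.7 mL → factor 40.7/0.22 = 185
Step 3: 140 μL brought to 1100 μL → factor 1100/140 = 7.8571
Step 4: 0.85 mL brought to 29.4 mL → factor 29.4/0.85 = 34.588
Dilution factor to tube A = 212.11; to tube D = 1.0664 × 10^7
[tube A]/[tube D] = (factor to tube D)/(factor to tube A) = 1.0664 × 10^7/212.11 = 5.03 × 10^4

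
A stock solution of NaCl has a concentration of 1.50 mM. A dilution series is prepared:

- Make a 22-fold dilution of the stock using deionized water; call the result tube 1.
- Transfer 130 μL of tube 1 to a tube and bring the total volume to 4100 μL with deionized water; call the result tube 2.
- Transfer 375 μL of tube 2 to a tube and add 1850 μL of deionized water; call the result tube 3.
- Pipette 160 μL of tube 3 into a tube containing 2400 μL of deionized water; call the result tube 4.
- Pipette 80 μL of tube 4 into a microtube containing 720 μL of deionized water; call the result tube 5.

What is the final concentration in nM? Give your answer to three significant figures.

2.28 nM

Step 1: 22-fold → factor 22
Step 2: 130 μL brought to 4100 μL → factor 4100/130 = 31.538
Step 3: 375 μL + 1850 μL = 2225 μL total → factor 2225/375 = 5.9333
Step 4: 160 μL + 2400 μL = 2560 μL total → factor 2560/160 = 16
Step 5: 80 μL + 720 μL = 800 μL total → factor 800/80 = 10
Overall dilution factor = 22 × 31.538 × 5.9333 × 16 × 10 = 6.5869 × 10^5
Final = 1.50 mM / 6.5869 × 10^5 = 2.277 × 10^-6 mM = 2.28 nM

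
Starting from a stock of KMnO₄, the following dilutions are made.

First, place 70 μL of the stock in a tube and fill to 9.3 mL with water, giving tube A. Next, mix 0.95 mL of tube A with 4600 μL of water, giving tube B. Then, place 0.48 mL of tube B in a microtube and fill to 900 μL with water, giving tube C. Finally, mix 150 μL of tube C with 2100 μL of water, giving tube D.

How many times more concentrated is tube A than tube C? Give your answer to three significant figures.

Step 1: 70 μL brought to 9.3 mL → factor 9300/70 = 132.86
Step 2: 0.95 mL + 4600 μL = 5.55 mL total → factor 5.55/0.95 = 5.8421
Step 3: 0.48 mL brought to 900 μL → factor 0.9/0.48 = 1.875
Dilution factor to tube A = 132.86; to tube C = 1455.3
[tube A]/[tube C] = (factor to tube C)/(factor to tube A) = 1455.3/132.86 = 11.0

11.0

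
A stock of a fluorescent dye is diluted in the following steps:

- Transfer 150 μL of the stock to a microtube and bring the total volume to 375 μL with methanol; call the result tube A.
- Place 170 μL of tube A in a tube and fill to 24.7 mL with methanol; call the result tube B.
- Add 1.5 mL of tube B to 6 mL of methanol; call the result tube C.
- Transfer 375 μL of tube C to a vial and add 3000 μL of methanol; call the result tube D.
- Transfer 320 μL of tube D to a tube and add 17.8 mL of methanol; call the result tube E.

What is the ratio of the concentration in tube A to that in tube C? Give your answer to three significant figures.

Step 1: 150 μL brought to 375 μL → factor 375/150 = 2.5
Step 2: 170 μL brought to 24.7 mL → factor 24700/170 = 145.29
Step 3: 1.5 mL + 6 mL = 7.5 mL total → factor 7.5/1.5 = 5
Dilution factor to tube A = 2.5; to tube C = 1816.2
[tube A]/[tube C] = (factor to tube C)/(factor to tube A) = 1816.2/2.5 = 726

726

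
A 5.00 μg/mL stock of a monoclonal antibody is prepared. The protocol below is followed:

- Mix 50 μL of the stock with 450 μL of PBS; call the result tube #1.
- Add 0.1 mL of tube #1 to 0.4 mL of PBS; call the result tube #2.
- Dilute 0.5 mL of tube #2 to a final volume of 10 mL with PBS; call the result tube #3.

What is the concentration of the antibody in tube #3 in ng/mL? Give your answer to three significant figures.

5.00 ng/mL

Step 1: 50 μL + 450 μL = 500 μL total → factor 500/50 = 10
Step 2: 0.1 mL + 0.4 mL = 0.5 mL total → factor 0.5/0.1 = 5
Step 3: 0.5 mL brought to 10 mL → factor 10/0.5 = 20
Overall dilution factor = 10 × 5 × 20 = 1000
Final = 5.00 μg/mL / 1000 = 0.005000 μg/mL = 5.00 ng/mL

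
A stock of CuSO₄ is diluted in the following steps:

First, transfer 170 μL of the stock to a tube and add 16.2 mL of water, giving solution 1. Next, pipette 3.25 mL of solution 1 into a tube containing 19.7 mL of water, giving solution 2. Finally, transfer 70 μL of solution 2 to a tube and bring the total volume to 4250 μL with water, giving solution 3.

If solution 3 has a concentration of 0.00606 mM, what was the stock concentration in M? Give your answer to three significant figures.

Step 1: 170 μL + 16.2 mL = 16370 μL total → factor 16370/170 = 96.294
Step 2: 3.25 mL + 19.7 mL = 22.95 mL total → factor 22.95/3.25 = 7.0615
Step 3: 70 μL brought to 4250 μL → factor 4250/70 = 60.714
Overall dilution factor = 96.294 × 7.0615 × 60.714 = 41285
Stock = 0.00606 mM × 41285 = 250.2 mM = 0.250 M

0.250 M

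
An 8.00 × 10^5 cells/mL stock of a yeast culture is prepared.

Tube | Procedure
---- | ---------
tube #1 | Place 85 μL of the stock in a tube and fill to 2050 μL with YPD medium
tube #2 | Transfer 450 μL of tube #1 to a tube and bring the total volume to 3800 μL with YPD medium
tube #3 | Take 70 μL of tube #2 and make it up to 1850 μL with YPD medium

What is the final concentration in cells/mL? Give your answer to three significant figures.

Step 1: 85 μL brought to 2050 μL → factor 2050/85 = 24.118
Step 2: 450 μL brought to 3800 μL → factor 3800/450 = 8.4444
Step 3: 70 μL brought to 1850 μL → factor 1850/70 = 26.429
Overall dilution factor = 24.118 × 8.4444 × 26.429 = 5382.4
Final = 8.00 × 10^5 cells/mL / 5382.4 = 149 cells/mL

149 cells/mL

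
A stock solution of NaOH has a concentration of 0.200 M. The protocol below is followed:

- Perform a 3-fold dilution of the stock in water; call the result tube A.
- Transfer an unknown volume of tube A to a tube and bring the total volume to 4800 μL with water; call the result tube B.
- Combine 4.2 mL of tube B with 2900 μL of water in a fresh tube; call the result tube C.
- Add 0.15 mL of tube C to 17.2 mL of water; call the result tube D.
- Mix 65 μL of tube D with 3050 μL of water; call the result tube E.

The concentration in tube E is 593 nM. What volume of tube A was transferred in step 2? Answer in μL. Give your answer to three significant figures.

400 μL

Step 1: 3-fold → factor 3
Step 2: v brought to 4800 μL → factor = 4800 μL/v
Step 3: 4.2 mL + 2900 μL = 7.1 mL total → factor 7.1/4.2 = 1.6905
Step 4: 0.15 mL + 17.2 mL = 17.35 mL total → factor 17.35/0.15 = 115.67
Step 5: 65 μL + 3050 μL = 3115 μL total → factor 3115/65 = 47.923
Product of known-step factors = 28111
Overall factor = 0.200 M / (593 nM) = 3.3727 × 10^5
Step-2 factor = 3.3727 × 10^5 / 28111 = 11.998
v = 4800 μL / 11.998 = 400 μL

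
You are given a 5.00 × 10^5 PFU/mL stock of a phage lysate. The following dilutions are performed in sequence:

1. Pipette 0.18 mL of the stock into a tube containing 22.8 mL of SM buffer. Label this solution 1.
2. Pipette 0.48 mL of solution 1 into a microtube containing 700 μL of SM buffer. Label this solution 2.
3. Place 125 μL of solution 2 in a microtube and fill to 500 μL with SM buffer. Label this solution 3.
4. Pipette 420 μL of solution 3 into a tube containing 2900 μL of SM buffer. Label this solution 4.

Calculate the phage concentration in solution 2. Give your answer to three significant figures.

Step 1: 0.18 mL + 22.8 mL = 22.98 mL total → factor 22.98/0.18 = 127.67
Step 2: 0.48 mL + 700 μL = 1.18 mL total → factor 1.18/0.48 = 2.4583
Dilution factor through solution 2 = 127.67 × 2.4583 = 313.85
[solution 2] = 5.00 × 10^5 PFU/mL / 313.85 = 1.59 × 10^3 PFU/mL

1.59 × 10^3 PFU/mL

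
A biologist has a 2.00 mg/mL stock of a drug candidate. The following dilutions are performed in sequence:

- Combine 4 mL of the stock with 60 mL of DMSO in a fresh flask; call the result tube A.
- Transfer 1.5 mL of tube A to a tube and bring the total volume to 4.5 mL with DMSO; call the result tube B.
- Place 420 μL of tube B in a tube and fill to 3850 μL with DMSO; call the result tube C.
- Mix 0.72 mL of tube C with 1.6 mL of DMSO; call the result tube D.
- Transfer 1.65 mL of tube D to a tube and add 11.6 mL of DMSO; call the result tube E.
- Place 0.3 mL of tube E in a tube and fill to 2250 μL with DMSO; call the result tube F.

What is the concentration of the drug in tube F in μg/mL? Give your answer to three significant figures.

Step 1: 4 mL + 60 mL = 64 mL total → factor 64/4 = 16
Step 2: 1.5 mL brought to 4.5 mL → factor 4.5/1.5 = 3
Step 3: 420 μL brought to 3850 μL → factor 3850/420 = 9.1667
Step 4: 0.72 mL + 1.6 mL = 2.32 mL total → factor 2.32/0.72 = 3.2222
Step 5: 1.65 mL + 11.6 mL = 13.25 mL total → factor 13.25/1.65 = 8.0303
Step 6: 0.3 mL brought to 2250 μL → factor 2.25/0.3 = 7.5
Overall dilution factor = 16 × 3 × 9.1667 × 3.2222 × 8.0303 × 7.5 = 85389
Final = 2.00 mg/mL / 85389 = 2.342 × 10^-5 mg/mL = 0.0234 μg/mL

0.0234 μg/mL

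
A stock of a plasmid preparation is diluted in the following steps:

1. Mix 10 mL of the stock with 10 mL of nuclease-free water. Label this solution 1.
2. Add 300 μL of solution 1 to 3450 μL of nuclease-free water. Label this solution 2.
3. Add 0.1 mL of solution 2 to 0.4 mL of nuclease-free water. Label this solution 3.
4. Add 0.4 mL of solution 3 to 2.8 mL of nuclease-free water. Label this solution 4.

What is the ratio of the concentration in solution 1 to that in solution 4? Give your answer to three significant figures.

Step 1: 10 mL + 10 mL = 20 mL total → factor 20/10 = 2
Step 2: 300 μL + 3450 μL = 3750 μL total → factor 3750/300 = 12.5
Step 3: 0.1 mL + 0.4 mL = 0.5 mL total → factor 0.5/0.1 = 5
Step 4: 0.4 mL + 2.8 mL = 3.2 mL total → factor 3.2/0.4 = 8
Dilution factor to solution 1 = 2; to solution 4 = 1000
[solution 1]/[solution 4] = (factor to solution 4)/(factor to solution 1) = 1000/2 = 500

500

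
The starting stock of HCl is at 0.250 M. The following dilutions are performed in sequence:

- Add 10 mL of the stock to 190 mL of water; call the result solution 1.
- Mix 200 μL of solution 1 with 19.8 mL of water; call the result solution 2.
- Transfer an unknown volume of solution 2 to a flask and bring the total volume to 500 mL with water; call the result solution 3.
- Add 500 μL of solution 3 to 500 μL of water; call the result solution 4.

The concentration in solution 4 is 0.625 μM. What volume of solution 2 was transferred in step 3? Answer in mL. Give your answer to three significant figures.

Step 1: 10 mL + 190 mL = 200 mL total → factor 200/10 = 20
Step 2: 200 μL + 19.8 mL = 20000 μL total → factor 20000/200 = 100
Step 3: v brought to 500 mL → factor = 500 mL/v
Step 4: 500 μL + 500 μL = 1000 μL total → factor 1000/500 = 2
Product of known-step factors = 4000
Overall factor = 0.250 M / (0.625 μM) = 4 × 10^5
Step-3 factor = 4 × 10^5 / 4000 = 100
v = 500 mL / 100 = 5.00 mL

5.00 mL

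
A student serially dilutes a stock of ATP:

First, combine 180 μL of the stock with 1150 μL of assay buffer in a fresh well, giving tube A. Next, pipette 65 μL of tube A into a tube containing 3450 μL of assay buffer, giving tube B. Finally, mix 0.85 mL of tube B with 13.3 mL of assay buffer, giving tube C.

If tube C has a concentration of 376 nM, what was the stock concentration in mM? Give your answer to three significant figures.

Step 1: 180 μL + 1150 μL = 1330 μL total → factor 1330/180 = 7.3889
Step 2: 65 μL + 3450 μL = 3515 μL total → factor 3515/65 = 54.077
Step 3: 0.85 mL + 13.3 mL = 14.15 mL total → factor 14.15/0.85 = 16.647
Overall dilution factor = 7.3889 × 54.077 × 16.647 = 6651.6
Stock = 376 nM × 6651.6 = 2.501 × 10^6 nM = 2.50 mM

2.50 mM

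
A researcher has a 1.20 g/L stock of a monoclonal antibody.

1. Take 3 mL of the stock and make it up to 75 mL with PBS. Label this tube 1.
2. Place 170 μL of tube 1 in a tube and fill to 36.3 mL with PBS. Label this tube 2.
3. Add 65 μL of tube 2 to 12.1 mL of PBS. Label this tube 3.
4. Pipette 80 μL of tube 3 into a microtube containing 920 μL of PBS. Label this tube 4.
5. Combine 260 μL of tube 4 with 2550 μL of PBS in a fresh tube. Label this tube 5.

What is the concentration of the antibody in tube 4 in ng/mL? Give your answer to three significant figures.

0.0961 ng/mL

Step 1: 3 mL brought to 75 mL → factor 75/3 = 25
Step 2: 170 μL brought to 36.3 mL → factor 36300/170 = 213.53
Step 3: 65 μL + 12.1 mL = 12165 μL total → factor 12165/65 = 187.15
Step 4: 80 μL + 920 μL = 1000 μL total → factor 1000/80 = 12.5
Dilution factor through tube 4 = 25 × 213.53 × 187.15 × 12.5 = 1.2488 × 10^7
[tube 4] = 1.20 g/L / 1.2488 × 10^7 = 9.609 × 10^-8 g/L = 0.0961 ng/mL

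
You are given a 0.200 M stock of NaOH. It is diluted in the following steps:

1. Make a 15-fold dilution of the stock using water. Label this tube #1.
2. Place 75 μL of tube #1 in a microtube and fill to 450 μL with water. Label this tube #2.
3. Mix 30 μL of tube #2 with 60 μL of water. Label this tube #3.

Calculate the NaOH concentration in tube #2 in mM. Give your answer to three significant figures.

Step 1: 15-fold → factor 15
Step 2: 75 μL brought to 450 μL → factor 450/75 = 6
Dilution factor through tube #2 = 15 × 6 = 90
[tube #2] = 0.200 M / 90 = 0.002222 M = 2.22 mM

2.22 mM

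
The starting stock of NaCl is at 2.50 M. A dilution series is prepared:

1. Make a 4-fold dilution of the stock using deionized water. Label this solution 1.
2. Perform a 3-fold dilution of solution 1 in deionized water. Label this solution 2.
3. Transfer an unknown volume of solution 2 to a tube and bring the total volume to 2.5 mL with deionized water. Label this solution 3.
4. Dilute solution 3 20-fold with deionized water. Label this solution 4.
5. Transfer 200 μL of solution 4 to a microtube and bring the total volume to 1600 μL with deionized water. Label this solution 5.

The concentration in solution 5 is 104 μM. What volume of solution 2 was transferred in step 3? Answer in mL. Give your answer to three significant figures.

0.200 mL

Step 1: 4-fold → factor 4
Step 2: 3-fold → factor 3
Step 3: v brought to 2.5 mL → factor = 2.5 mL/v
Step 4: 20-fold → factor 20
Step 5: 200 μL brought to 1600 μL → factor 1600/200 = 8
Product of known-step factors = 1920
Overall factor = 2.50 M / (104 μM) = 24038
Step-3 factor = 24038 / 1920 = 12.52
v = 2.5 mL / 12.52 = 0.200 mL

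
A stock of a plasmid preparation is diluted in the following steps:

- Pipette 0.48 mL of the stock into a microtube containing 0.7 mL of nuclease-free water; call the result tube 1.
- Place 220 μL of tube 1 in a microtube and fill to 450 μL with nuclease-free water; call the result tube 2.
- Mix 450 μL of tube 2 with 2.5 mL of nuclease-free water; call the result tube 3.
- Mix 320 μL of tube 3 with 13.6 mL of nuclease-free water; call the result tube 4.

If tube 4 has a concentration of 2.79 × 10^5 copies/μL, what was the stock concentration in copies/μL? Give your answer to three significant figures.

4.00 × 10^8 copies/μL

Step 1: 0.48 mL + 0.7 mL = 1.18 mL total → factor 1.18/0.48 = 2.4583
Step 2: 220 μL brought to 450 μL → factor 450/220 = 2.0455
Step 3: 450 μL + 2.5 mL = 2950 μL total → factor 2950/450 = 6.5556
Step 4: 320 μL + 13.6 mL = 13920 μL total → factor 13920/320 = 43.5
Overall dilution factor = 2.4583 × 2.0455 × 6.5556 × 43.5 = 1433.9
Stock = 2.79 × 10^5 copies/μL × 1433.9 = 4.00 × 10^8 copies/μL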